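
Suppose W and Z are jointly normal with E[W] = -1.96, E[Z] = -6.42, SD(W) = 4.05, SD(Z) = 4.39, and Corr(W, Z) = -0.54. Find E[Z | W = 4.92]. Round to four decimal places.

E[Z | W=x] = μ_Z + ρ(σ_Z/σ_W)(x − μ_W) for jointly normal variables.
E[Z | W=4.92] = -6.42 + (-0.54)·(4.39/4.05)·(4.92 − (-1.96)) = -6.42 + (-0.58533)·(6.88) = -10.4471.

-10.4471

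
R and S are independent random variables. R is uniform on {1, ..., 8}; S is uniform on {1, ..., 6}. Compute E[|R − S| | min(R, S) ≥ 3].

P(min(R, S) ≥ 3) = 1/2.
Summing |R−S|·P(x,y) over outcomes with min(R, S) ≥ 3 gives 11/12.
E[|R − S| | min(R, S) ≥ 3] = (11/12) / (1/2) = 11/6.

11/6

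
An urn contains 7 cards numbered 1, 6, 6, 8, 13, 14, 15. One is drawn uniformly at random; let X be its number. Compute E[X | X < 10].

P(X < 10) = 4/7.
Σ over the event: 1·1/7 + 6·2/7 + 8·1/7 = 3.
E[X | X < 10] = (3) / (4/7) = 21/4.

21/4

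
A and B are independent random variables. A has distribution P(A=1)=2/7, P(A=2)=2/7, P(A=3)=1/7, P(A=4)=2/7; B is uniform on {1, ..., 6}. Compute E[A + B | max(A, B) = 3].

33/7

P(max(A, B) = 3) = 1/6.
Summing (A+B)·P(x,y) over outcomes with max(A, B) = 3 gives 11/14.
E[A + B | max(A, B) = 3] = (11/14) / (1/6) = 33/7.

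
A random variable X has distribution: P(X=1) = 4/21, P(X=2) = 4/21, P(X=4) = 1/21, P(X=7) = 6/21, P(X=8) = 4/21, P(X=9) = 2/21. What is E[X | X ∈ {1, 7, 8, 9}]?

6

P(X ∈ {1, 7, 8, 9}) = 16/21.
Σ over the event: 1·4/21 + 7·2/7 + 8·4/21 + 9·2/21 = 32/7.
E[X | X ∈ {1, 7, 8, 9}] = (32/7) / (16/21) = 6.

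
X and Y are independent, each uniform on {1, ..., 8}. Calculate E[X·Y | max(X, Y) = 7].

343/13

P(max(X, Y) = 7) = 13/64.
Summing XY·P(x,y) over outcomes with max(X, Y) = 7 gives 343/64.
E[X·Y | max(X, Y) = 7] = (343/64) / (13/64) = 343/13.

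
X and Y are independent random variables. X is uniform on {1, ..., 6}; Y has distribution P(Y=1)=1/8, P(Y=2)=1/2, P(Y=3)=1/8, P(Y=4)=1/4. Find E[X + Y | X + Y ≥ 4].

P(X + Y ≥ 4) = 7/8.
Summing (X+Y)·P(x,y) over outcomes with X + Y ≥ 4 gives 271/48.
E[X + Y | X + Y ≥ 4] = (271/48) / (7/8) = 271/42.

271/42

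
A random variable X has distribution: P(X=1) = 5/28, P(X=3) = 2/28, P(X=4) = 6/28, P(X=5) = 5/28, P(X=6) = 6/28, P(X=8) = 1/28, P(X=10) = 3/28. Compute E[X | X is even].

P(X is even) = 4/7.
Σ over the event: 4·3/14 + 6·3/14 + 8·1/28 + 10·3/28 = 7/2.
E[X | X is even] = (7/2) / (4/7) = 49/8.

49/8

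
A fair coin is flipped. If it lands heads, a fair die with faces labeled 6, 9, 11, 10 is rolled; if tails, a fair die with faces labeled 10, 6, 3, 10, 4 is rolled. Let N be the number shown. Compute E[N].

E[N | heads] = (6+9+11+10)/4 = 9.
E[N | tails] = (10+6+3+10+4)/5 = 33/5.
E[N] = (1/2)·(9) + (1/2)·(33/5) = 39/5.

39/5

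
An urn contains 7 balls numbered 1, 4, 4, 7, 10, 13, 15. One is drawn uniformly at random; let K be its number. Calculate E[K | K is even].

6

P(K is even) = 3/7.
Σ over the event: 4·2/7 + 10·1/7 = 18/7.
E[K | K is even] = (18/7) / (3/7) = 6.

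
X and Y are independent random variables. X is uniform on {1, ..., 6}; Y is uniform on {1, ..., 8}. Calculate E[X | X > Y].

14/3

P(X > Y) = 5/16.
Summing X·P(x,y) over outcomes with X > Y gives 35/24.
E[X | X > Y] = (35/24) / (5/16) = 14/3.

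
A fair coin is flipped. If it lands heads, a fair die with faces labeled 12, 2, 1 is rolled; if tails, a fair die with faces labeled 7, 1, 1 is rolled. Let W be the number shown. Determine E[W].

E[W | heads] = (12+2+1)/3 = 5.
E[W | tails] = (7+1+1)/3 = 3.
By the law of total expectation,
E[W] = (1/2)·(5) + (1/2)·(3) = 4.

4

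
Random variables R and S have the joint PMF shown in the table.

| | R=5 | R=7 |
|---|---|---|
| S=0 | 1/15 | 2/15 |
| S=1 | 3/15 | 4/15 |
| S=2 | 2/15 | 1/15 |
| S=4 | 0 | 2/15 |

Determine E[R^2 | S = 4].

49

P(S = 4) = 2/15.
Σ R^2·P over the event = 49·(2/15) = 98/15.
E[R^2 | S = 4] = (98/15) / (2/15) = 49.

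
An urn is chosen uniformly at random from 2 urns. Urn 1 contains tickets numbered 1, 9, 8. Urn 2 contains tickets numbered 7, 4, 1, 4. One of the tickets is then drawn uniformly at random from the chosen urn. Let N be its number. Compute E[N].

5

E[N | urn 1] = (1+9+8)/3 = 6.
E[N | urn 2] = (7+4+1+4)/4 = 4.
E[N] = (1/2)·(6) + (1/2)·(4) = 5.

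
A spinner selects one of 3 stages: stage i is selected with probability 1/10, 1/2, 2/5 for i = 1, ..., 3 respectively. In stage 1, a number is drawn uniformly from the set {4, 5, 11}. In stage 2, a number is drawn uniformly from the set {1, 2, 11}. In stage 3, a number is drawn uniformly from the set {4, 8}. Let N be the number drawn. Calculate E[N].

27/5

E[N | stage 1] = (4+5+11)/3 = 20/3.
E[N | stage 2] = (1+2+11)/3 = 14/3.
E[N | stage 3] = (4+8)/2 = 6.
E[N] = (1/10)·(20/3) + (1/2)·(14/3) + (2/5)·(6) = 27/5.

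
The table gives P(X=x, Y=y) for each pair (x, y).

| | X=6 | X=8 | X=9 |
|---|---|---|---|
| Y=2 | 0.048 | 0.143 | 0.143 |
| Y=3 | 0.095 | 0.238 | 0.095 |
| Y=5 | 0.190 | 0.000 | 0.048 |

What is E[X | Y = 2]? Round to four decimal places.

8.1407

P(Y = 2) = 0.334.
Summing X·P(X=x,Y=y) over the conditioning event gives 2.719.
E[X | Y = 2] = (2.719) / (0.334) = 8.1407.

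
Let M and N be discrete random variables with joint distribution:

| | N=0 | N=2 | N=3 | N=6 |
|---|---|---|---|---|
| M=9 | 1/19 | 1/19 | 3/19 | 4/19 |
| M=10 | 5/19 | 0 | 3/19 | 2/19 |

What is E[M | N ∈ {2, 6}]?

65/7

P(N ∈ {2, 6}) = 7/19.
Summing M·P(M=x,N=y) over the conditioning event gives 65/19.
E[M | N ∈ {2, 6}] = (65/19) / (7/19) = 65/7.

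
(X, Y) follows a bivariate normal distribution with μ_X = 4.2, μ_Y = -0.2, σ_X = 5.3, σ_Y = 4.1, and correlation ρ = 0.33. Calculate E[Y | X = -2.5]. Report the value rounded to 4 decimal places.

E[Y | X=x] = μ_Y + ρ(σ_Y/σ_X)(x − μ_X) for jointly normal variables.
E[Y | X=-2.5] = -0.2 + (0.33)·(4.1/5.3)·(-2.5 − (4.2)) = -0.2 + (0.25528)·(-6.7) = -1.9104.

-1.9104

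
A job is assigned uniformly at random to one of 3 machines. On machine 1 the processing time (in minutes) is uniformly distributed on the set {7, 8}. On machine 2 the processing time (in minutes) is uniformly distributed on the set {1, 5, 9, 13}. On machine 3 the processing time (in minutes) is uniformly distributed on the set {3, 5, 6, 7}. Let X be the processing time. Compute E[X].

E[X | machine 1] = (7+8)/2 = 15/2.
E[X | machine 2] = (1+5+9+13)/4 = 7.
E[X | machine 3] = (3+5+6+7)/4 = 21/4.
E[X] = (1/3)·(15/2) + (1/3)·(7) + (1/3)·(21/4) = 79/12.

79/12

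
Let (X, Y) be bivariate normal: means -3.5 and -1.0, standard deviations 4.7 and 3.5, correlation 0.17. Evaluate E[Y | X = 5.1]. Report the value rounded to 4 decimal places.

E[Y | X=x] = μ_Y + ρ(σ_Y/σ_X)(x − μ_X) for jointly normal variables.
E[Y | X=5.1] = -1.0 + (0.17)·(3.5/4.7)·(5.1 − (-3.5)) = -1.0 + (0.126596)·(8.6) = 0.0887.

0.0887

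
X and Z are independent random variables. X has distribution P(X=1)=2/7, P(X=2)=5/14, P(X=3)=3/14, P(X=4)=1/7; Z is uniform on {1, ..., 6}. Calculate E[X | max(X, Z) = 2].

P(max(X, Z) = 2) = 1/6.
Summing X·P(x,y) over outcomes with max(X, Z) = 2 gives 2/7.
E[X | max(X, Z) = 2] = (2/7) / (1/6) = 12/7.

12/7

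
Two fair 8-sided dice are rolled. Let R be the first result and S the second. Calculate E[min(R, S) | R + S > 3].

P(R + S > 3) = 61/64.
Summing min(R,S)·P(x,y) over outcomes with R + S > 3 gives 201/64.
E[min(R, S) | R + S > 3] = (201/64) / (61/64) = 201/61.

201/61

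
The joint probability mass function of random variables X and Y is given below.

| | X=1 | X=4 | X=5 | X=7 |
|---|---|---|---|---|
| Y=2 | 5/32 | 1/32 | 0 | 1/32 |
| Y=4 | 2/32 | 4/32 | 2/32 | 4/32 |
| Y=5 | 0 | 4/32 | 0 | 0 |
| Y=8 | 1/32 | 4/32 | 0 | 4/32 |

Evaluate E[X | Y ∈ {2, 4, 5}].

88/23

P(Y ∈ {2, 4, 5}) = 23/32.
Σ X·P over the event = 1·(5/32) + 1·(2/32) + 4·(1/32) + 4·(4/32) + 4·(4/32) + 5·(2/32) + 7·(1/32) + 7·(4/32) = 11/4.
E[X | Y ∈ {2, 4, 5}] = (11/4) / (23/32) = 88/23.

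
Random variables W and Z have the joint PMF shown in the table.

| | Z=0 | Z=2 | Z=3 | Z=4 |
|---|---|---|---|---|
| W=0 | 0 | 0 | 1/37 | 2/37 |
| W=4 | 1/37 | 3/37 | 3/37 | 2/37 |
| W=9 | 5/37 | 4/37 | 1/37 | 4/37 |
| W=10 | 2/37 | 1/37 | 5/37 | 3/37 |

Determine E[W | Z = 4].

74/11

P(Z = 4) = 11/37.
Σ W·P over the event = 0·(2/37) + 4·(2/37) + 9·(4/37) + 10·(3/37) = 2.
E[W | Z = 4] = (2) / (11/37) = 74/11.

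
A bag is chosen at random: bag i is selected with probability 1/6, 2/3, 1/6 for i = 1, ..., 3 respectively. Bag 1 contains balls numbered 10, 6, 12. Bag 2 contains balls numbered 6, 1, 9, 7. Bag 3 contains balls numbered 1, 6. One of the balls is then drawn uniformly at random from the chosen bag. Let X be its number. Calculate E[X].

215/36

E[X | bag 1] = (10+6+12)/3 = 28/3.
E[X | bag 2] = (6+1+9+7)/4 = 23/4.
E[X | bag 3] = (1+6)/2 = 7/2.
E[X] = (1/6)·(28/3) + (2/3)·(23/4) + (1/6)·(7/2) = 215/36.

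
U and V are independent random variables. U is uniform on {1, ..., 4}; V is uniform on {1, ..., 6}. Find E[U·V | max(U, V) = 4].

64/7

P(max(U, V) = 4) = 7/24.
Summing UV·P(x,y) over outcomes with max(U, V) = 4 gives 8/3.
E[U·V | max(U, V) = 4] = (8/3) / (7/24) = 64/7.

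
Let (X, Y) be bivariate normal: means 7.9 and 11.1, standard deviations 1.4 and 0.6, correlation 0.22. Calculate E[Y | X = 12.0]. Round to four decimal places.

E[Y | X=x] = μ_Y + ρ(σ_Y/σ_X)(x − μ_X) for jointly normal variables.
E[Y | X=12.0] = 11.1 + (0.22)·(0.6/1.4)·(12.0 − (7.9)) = 11.1 + (0.094286)·(4.1) = 11.4866.

11.4866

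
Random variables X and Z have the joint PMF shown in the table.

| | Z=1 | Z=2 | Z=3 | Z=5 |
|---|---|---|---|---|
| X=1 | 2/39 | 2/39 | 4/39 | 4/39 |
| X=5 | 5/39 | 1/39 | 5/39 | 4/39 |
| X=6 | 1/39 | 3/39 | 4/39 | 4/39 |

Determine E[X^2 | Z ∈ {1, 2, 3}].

571/27

P(Z ∈ {1, 2, 3}) = 9/13.
Summing X^2·P(X=x,Z=y) over the conditioning event gives 571/39.
E[X^2 | Z ∈ {1, 2, 3}] = (571/39) / (9/13) = 571/27.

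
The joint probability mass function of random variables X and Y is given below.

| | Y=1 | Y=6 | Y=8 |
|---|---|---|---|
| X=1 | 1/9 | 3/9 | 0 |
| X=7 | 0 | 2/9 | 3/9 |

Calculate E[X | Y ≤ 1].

1

P(Y ≤ 1) = 1/9.
Σ X·P over the event = 1·(1/9) = 1/9.
E[X | Y ≤ 1] = (1/9) / (1/9) = 1.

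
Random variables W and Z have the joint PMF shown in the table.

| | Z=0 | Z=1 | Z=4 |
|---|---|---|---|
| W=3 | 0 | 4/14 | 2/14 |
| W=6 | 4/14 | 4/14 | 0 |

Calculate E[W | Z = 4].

P(Z = 4) = 1/7.
Σ W·P over the event = 3·(2/14) = 3/7.
E[W | Z = 4] = (3/7) / (1/7) = 3.

3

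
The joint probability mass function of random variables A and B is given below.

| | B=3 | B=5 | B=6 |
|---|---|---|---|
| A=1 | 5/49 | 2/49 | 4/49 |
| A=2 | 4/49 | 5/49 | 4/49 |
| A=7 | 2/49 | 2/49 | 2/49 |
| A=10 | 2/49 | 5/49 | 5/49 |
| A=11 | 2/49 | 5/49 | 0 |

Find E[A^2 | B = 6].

206/5

P(B = 6) = 15/49.
Summing A^2·P(A=x,B=y) over the conditioning event gives 618/49.
E[A^2 | B = 6] = (618/49) / (15/49) = 206/5.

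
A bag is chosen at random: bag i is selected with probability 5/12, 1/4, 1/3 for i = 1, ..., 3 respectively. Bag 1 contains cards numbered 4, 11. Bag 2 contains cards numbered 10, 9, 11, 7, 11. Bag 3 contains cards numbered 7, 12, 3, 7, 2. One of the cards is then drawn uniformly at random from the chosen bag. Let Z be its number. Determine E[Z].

911/120

E[Z | bag 1] = (4+11)/2 = 15/2.
E[Z | bag 2] = (10+9+11+7+11)/5 = 48/5.
E[Z | bag 3] = (7+12+3+7+2)/5 = 31/5.
By the law of total expectation,
E[Z] = (5/12)·(15/2) + (1/4)·(48/5) + (1/3)·(31/5) = 911/120.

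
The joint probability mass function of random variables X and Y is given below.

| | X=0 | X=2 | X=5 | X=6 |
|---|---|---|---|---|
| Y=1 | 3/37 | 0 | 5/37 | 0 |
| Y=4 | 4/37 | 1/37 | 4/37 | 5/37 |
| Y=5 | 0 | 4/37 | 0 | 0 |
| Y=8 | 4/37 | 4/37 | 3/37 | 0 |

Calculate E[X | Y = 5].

P(Y = 5) = 4/37.
Σ X·P over the event = 2·(4/37) = 8/37.
E[X | Y = 5] = (8/37) / (4/37) = 2.

2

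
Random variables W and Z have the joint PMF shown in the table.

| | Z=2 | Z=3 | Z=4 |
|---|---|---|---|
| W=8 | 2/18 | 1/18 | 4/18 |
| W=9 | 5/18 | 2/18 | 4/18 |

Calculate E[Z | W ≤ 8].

23/7

P(W ≤ 8) = 7/18.
Summing Z·P(W=x,Z=y) over the conditioning event gives 23/18.
E[Z | W ≤ 8] = (23/18) / (7/18) = 23/7.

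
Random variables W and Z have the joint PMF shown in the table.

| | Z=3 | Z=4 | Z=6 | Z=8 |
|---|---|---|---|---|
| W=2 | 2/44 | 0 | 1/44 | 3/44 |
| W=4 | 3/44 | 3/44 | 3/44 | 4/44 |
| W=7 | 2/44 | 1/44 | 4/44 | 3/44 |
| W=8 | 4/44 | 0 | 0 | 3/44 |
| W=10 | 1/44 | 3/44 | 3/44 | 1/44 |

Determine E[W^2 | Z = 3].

85/2

P(Z = 3) = 3/11.
Σ W^2·P over the event = 4·(2/44) + 16·(3/44) + 49·(2/44) + 64·(4/44) + 100·(1/44) = 255/22.
E[W^2 | Z = 3] = (255/22) / (3/11) = 85/2.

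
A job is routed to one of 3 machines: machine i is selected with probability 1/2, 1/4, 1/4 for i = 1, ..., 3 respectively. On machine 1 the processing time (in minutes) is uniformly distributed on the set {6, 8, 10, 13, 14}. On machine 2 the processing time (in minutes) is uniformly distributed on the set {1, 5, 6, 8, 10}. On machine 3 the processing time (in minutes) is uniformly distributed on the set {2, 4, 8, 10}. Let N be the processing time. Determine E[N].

81/10

E[N | machine 1] = (6+8+10+13+14)/5 = 51/5.
E[N | machine 2] = (1+5+6+8+10)/5 = 6.
E[N | machine 3] = (2+4+8+10)/4 = 6.
E[N] = (1/2)·(51/5) + (1/4)·(6) + (1/4)·(6) = 81/10.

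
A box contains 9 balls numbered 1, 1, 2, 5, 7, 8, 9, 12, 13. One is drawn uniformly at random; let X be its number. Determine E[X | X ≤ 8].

P(X ≤ 8) = 2/3.
Σ over the event: 1·2/9 + 2·1/9 + 5·1/9 + 7·1/9 + 8·1/9 = 8/3.
E[X | X ≤ 8] = (8/3) / (2/3) = 4.

4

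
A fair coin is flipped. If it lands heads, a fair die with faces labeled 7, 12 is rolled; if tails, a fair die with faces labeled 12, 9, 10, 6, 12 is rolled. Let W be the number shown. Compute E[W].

E[W | heads] = (7+12)/2 = 19/2.
E[W | tails] = (12+9+10+6+12)/5 = 49/5.
By the law of total expectation,
E[W] = (1/2)·(19/2) + (1/2)·(49/5) = 193/20.

193/20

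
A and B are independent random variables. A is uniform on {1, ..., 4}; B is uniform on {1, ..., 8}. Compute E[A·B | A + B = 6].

P(A + B = 6) = 1/8.
Summing AB·P(x,y) over outcomes with A + B = 6 gives 15/16.
E[A·B | A + B = 6] = (15/16) / (1/8) = 15/2.

15/2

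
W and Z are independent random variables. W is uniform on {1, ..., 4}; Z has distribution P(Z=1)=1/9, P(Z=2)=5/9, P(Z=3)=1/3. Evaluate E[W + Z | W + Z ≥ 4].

150/29

P(W + Z ≥ 4) = 29/36.
Summing (W+Z)·P(x,y) over outcomes with W + Z ≥ 4 gives 25/6.
E[W + Z | W + Z ≥ 4] = (25/6) / (29/36) = 150/29.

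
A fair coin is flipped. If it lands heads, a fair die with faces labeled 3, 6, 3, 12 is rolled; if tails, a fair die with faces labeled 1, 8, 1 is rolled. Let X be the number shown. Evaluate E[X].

E[X | heads] = (3+6+3+12)/4 = 6.
E[X | tails] = (1+8+1)/3 = 10/3.
By the law of total expectation,
E[X] = (1/2)·(6) + (1/2)·(10/3) = 14/3.

14/3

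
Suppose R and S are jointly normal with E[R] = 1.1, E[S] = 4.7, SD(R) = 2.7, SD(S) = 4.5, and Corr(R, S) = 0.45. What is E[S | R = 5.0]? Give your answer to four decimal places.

7.6250

The regression of S on R has slope ρ·σ_S/σ_R and passes through (μ_R, μ_S).
E[S | R=5.0] = 4.7 + (0.45)·(4.5/2.7)·(5.0 − (1.1)) = 4.7 + (0.75)·(3.9) = 7.6250.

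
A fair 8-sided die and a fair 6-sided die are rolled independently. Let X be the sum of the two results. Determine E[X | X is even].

8

P(X is even) = 1/2.
Σ over the event: 2·1/48 + 4·1/16 + 6·5/48 + 8·1/8 + 10·5/48 + 12·1/16 + 14·1/48 = 4.
E[X | X is even] = (4) / (1/2) = 8.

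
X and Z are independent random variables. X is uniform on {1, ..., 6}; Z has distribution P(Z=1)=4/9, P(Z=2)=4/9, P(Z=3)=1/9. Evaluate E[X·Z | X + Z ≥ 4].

P(X + Z ≥ 4) = 7/9.
Summing XZ·P(x,y) over outcomes with X + Z ≥ 4 gives 295/54.
E[X·Z | X + Z ≥ 4] = (295/54) / (7/9) = 295/42.

295/42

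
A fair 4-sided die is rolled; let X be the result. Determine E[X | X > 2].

Given X > 2, X is equally likely to be any of {3, 4}.
E[X | X > 2] = (3 + 4) / 2 = 7/2.

7/2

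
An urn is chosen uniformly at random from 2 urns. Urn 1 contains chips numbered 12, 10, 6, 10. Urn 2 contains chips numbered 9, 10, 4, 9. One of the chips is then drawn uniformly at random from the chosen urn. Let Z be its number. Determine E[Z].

E[Z | urn 1] = (12+10+6+10)/4 = 19/2.
E[Z | urn 2] = (9+10+4+9)/4 = 8.
By the law of total expectation,
E[Z] = (1/2)·(19/2) + (1/2)·(8) = 35/4.

35/4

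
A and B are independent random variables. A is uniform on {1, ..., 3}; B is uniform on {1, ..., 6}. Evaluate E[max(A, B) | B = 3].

P(B = 3) = 1/6.
Summing max(A,B)·P(x,y) over outcomes with B = 3 gives 1/2.
E[max(A, B) | B = 3] = (1/2) / (1/6) = 3.

3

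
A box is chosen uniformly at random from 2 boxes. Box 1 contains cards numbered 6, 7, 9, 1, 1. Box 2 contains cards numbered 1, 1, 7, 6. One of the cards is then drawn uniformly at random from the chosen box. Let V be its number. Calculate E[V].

E[V | box 1] = (6+7+9+1+1)/5 = 24/5.
E[V | box 2] = (1+1+7+6)/4 = 15/4.
E[V] = (1/2)·(24/5) + (1/2)·(15/4) = 171/40.

171/40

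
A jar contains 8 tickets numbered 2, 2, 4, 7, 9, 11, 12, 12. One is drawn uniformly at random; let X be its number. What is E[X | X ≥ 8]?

P(X ≥ 8) = 1/2.
Σ over the event: 9·1/8 + 11·1/8 + 12·1/4 = 11/2.
E[X | X ≥ 8] = (11/2) / (1/2) = 11.

11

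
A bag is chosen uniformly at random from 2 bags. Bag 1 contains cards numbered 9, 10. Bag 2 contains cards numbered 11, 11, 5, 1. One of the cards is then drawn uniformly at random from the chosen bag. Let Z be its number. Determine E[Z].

33/4

E[Z | bag 1] = (9+10)/2 = 19/2.
E[Z | bag 2] = (11+11+5+1)/4 = 7.
E[Z] = (1/2)·(19/2) + (1/2)·(7) = 33/4.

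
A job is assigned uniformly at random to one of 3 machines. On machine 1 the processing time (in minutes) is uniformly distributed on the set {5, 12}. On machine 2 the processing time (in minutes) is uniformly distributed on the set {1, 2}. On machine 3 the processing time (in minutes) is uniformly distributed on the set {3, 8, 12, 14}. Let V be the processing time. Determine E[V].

77/12

E[V | machine 1] = (5+12)/2 = 17/2.
E[V | machine 2] = (1+2)/2 = 3/2.
E[V | machine 3] = (3+8+12+14)/4 = 37/4.
By the law of total expectation,
E[V] = (1/3)·(17/2) + (1/3)·(3/2) + (1/3)·(37/4) = 77/12.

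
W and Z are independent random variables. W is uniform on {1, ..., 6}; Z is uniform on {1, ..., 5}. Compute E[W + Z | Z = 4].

Outcomes with Z = 4: (1,4), (2,4), (3,4), (4,4), (5,4), (6,4), each with probability 1/30.
E[W + Z | Z = 4] = (5 + 6 + 7 + 8 + 9 + 10) / 6 = 15/2.

15/2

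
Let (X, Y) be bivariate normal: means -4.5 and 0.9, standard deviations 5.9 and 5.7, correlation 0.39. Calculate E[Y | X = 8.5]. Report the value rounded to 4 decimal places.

5.7981

For a bivariate normal, E[Y | X=x] = μ_Y + ρ·(σ_Y/σ_X)·(x − μ_X).
E[Y | X=8.5] = 0.9 + (0.39)·(5.7/5.9)·(8.5 − (-4.5)) = 0.9 + (0.37678)·(13) = 5.7981.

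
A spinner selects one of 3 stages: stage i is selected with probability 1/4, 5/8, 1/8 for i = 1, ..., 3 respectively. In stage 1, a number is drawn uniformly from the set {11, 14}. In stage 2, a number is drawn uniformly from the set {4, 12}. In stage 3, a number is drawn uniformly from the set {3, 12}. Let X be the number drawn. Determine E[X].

145/16

E[X | stage 1] = (11+14)/2 = 25/2.
E[X | stage 2] = (4+12)/2 = 8.
E[X | stage 3] = (3+12)/2 = 15/2.
By the law of total expectation,
E[X] = (1/4)·(25/2) + (5/8)·(8) + (1/8)·(15/2) = 145/16.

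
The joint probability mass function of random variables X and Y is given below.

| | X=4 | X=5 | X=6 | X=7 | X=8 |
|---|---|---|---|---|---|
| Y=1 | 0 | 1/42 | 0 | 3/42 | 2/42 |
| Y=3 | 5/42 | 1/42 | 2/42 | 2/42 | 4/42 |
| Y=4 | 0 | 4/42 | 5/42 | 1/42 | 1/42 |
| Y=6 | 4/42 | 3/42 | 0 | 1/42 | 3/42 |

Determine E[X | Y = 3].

83/14

P(Y = 3) = 1/3.
Σ X·P over the event = 4·(5/42) + 5·(1/42) + 6·(2/42) + 7·(2/42) + 8·(4/42) = 83/42.
E[X | Y = 3] = (83/42) / (1/3) = 83/14.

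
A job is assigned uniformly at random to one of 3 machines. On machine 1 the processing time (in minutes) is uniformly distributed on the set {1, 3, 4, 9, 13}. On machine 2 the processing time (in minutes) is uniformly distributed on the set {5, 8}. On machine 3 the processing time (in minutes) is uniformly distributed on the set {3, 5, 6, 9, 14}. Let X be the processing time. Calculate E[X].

E[X | machine 1] = (1+3+4+9+13)/5 = 6.
E[X | machine 2] = (5+8)/2 = 13/2.
E[X | machine 3] = (3+5+6+9+14)/5 = 37/5.
By the law of total expectation,
E[X] = (1/3)·(6) + (1/3)·(13/2) + (1/3)·(37/5) = 199/30.

199/30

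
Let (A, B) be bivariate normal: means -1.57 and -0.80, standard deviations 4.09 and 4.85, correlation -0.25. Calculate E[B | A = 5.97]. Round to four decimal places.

E[B | A=x] = μ_B + ρ(σ_B/σ_A)(x − μ_A) for jointly normal variables.
E[B | A=5.97] = -0.80 + (-0.25)·(4.85/4.09)·(5.97 − (-1.57)) = -0.80 + (-0.296455)·(7.54) = -3.0353.

-3.0353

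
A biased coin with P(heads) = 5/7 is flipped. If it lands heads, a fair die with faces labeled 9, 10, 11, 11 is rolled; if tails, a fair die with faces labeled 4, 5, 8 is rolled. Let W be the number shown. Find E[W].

E[W | heads] = (9+10+11+11)/4 = 41/4.
E[W | tails] = (4+5+8)/3 = 17/3.
E[W] = (5/7)·(41/4) + (2/7)·(17/3) = 751/84.

751/84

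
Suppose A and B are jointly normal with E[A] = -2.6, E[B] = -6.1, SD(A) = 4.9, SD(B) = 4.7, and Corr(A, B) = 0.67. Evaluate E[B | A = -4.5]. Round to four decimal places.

-7.3210

E[B | A=x] = μ_B + ρ(σ_B/σ_A)(x − μ_A) for jointly normal variables.
E[B | A=-4.5] = -6.1 + (0.67)·(4.7/4.9)·(-4.5 − (-2.6)) = -6.1 + (0.64265)·(-1.9) = -7.3210.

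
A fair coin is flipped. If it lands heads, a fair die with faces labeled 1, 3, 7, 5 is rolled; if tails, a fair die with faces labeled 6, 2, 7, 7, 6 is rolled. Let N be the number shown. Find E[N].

24/5

E[N | heads] = (1+3+7+5)/4 = 4.
E[N | tails] = (6+2+7+7+6)/5 = 28/5.
E[N] = (1/2)·(4) + (1/2)·(28/5) = 24/5.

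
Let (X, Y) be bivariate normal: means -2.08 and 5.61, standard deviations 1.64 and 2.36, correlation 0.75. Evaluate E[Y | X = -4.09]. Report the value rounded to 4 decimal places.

3.4407

The regression of Y on X has slope ρ·σ_Y/σ_X and passes through (μ_X, μ_Y).
E[Y | X=-4.09] = 5.61 + (0.75)·(2.36/1.64)·(-4.09 − (-2.08)) = 5.61 + (1.07927)·(-2.01) = 3.4407.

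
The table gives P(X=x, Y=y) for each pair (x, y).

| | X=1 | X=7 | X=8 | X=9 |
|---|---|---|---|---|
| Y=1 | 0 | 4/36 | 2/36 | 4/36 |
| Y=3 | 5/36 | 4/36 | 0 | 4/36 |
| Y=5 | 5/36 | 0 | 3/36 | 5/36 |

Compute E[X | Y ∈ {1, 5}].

P(Y ∈ {1, 5}) = 23/36.
Σ X·P over the event = 1·(5/36) + 7·(4/36) + 8·(2/36) + 8·(3/36) + 9·(4/36) + 9·(5/36) = 77/18.
E[X | Y ∈ {1, 5}] = (77/18) / (23/36) = 154/23.

154/23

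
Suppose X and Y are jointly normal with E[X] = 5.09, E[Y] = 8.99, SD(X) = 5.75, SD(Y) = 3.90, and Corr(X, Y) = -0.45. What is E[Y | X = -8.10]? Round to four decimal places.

13.0158

For a bivariate normal, E[Y | X=x] = μ_Y + ρ·(σ_Y/σ_X)·(x − μ_X).
E[Y | X=-8.10] = 8.99 + (-0.45)·(3.90/5.75)·(-8.10 − (5.09)) = 8.99 + (-0.305217)·(-13.19) = 13.0158.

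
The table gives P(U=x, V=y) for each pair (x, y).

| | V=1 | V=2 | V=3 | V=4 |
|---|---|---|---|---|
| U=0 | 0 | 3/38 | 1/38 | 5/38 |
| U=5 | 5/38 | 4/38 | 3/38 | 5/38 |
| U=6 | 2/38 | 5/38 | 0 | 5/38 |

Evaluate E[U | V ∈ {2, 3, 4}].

P(V ∈ {2, 3, 4}) = 31/38.
Σ U·P over the event = 0·(3/38) + 0·(1/38) + 0·(5/38) + 5·(4/38) + 5·(3/38) + 5·(5/38) + 6·(5/38) + 6·(5/38) = 60/19.
E[U | V ∈ {2, 3, 4}] = (60/19) / (31/38) = 120/31.

120/31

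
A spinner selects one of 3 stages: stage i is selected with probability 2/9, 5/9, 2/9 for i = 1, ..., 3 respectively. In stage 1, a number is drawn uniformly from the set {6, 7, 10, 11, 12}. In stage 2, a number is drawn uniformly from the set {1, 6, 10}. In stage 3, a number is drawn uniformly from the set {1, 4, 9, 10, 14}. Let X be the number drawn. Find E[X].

E[X | stage 1] = (6+7+10+11+12)/5 = 46/5.
E[X | stage 2] = (1+6+10)/3 = 17/3.
E[X | stage 3] = (1+4+9+10+14)/5 = 38/5.
E[X] = (2/9)·(46/5) + (5/9)·(17/3) + (2/9)·(38/5) = 929/135.

929/135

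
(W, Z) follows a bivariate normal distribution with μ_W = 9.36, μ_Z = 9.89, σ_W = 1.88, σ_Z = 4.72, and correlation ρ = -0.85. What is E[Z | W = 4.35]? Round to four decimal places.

E[Z | W=x] = μ_Z + ρ(σ_Z/σ_W)(x − μ_W) for jointly normal variables.
E[Z | W=4.35] = 9.89 + (-0.85)·(4.72/1.88)·(4.35 − (9.36)) = 9.89 + (-2.134043)·(-5.01) = 20.5816.

20.5816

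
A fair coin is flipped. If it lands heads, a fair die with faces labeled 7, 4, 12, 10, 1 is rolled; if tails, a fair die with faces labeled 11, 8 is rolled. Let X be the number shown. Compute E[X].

163/20

E[X | heads] = (7+4+12+10+1)/5 = 34/5.
E[X | tails] = (11+8)/2 = 19/2.
By the law of total expectation,
E[X] = (1/2)·(34/5) + (1/2)·(19/2) = 163/20.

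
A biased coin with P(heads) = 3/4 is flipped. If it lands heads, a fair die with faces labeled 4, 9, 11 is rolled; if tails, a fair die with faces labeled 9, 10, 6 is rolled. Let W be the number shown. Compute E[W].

E[W | heads] = (4+9+11)/3 = 8.
E[W | tails] = (9+10+6)/3 = 25/3.
By the law of total expectation,
E[W] = (3/4)·(8) + (1/4)·(25/3) = 97/12.

97/12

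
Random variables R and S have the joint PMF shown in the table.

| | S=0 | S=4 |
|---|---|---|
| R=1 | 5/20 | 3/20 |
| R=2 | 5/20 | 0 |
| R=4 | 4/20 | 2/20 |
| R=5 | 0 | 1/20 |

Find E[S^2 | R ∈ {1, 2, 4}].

80/19

P(R ∈ {1, 2, 4}) = 19/20.
Σ S^2·P over the event = 0·(5/20) + 16·(3/20) + 0·(5/20) + 0·(4/20) + 16·(2/20) = 4.
E[S^2 | R ∈ {1, 2, 4}] = (4) / (19/20) = 80/19.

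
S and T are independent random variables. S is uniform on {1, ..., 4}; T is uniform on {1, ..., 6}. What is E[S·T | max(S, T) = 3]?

27/5

P(max(S, T) = 3) = 5/24.
Summing ST·P(x,y) over outcomes with max(S, T) = 3 gives 9/8.
E[S·T | max(S, T) = 3] = (9/8) / (5/24) = 27/5.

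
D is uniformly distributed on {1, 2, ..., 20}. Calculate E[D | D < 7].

7/2

Given D < 7, D is equally likely to be any of {1, 2, 3, 4, 5, 6}.
E[D | D < 7] = (1 + 2 + 3 + 4 + 5 + 6) / 6 = 7/2.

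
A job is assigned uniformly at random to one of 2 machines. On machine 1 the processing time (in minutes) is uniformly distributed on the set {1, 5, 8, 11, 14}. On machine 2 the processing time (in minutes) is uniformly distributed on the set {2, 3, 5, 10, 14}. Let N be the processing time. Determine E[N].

73/10

E[N | machine 1] = (1+5+8+11+14)/5 = 39/5.
E[N | machine 2] = (2+3+5+10+14)/5 = 34/5.
By the law of total expectation,
E[N] = (1/2)·(39/5) + (1/2)·(34/5) = 73/10.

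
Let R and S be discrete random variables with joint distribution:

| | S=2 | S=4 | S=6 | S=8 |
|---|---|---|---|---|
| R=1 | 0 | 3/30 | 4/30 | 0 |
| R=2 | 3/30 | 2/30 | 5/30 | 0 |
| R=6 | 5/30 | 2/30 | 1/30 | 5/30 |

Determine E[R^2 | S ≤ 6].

P(S ≤ 6) = 5/6.
Summing R^2·P(R=x,S=y) over the conditioning event gives 67/6.
E[R^2 | S ≤ 6] = (67/6) / (5/6) = 67/5.

67/5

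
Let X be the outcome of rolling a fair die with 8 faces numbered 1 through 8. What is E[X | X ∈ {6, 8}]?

7

P(X ∈ {6, 8}) = 1/4.
Σ over the event: 6·1/8 + 8·1/8 = 7/4.
E[X | X ∈ {6, 8}] = (7/4) / (1/4) = 7.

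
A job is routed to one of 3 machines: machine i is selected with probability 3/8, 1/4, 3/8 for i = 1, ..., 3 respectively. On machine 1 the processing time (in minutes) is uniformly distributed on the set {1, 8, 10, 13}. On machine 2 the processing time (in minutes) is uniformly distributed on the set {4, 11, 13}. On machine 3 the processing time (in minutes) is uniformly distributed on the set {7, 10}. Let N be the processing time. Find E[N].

E[N | machine 1] = (1+8+10+13)/4 = 8.
E[N | machine 2] = (4+11+13)/3 = 28/3.
E[N | machine 3] = (7+10)/2 = 17/2.
E[N] = (3/8)·(8) + (1/4)·(28/3) + (3/8)·(17/2) = 409/48.

409/48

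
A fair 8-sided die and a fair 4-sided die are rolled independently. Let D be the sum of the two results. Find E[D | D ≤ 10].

190/29

P(D ≤ 10) = 29/32.
E[D | D ≤ 10] = (95/16) / (29/32) = 190/29.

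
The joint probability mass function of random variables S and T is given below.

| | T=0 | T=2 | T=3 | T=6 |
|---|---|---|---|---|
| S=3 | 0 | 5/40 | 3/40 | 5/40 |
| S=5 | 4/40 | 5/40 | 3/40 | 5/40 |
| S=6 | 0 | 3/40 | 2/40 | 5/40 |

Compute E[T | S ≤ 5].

P(S ≤ 5) = 3/4.
Σ T·P over the event = 2·(5/40) + 3·(3/40) + 6·(5/40) + 0·(4/40) + 2·(5/40) + 3·(3/40) + 6·(5/40) = 49/20.
E[T | S ≤ 5] = (49/20) / (3/4) = 49/15.

49/15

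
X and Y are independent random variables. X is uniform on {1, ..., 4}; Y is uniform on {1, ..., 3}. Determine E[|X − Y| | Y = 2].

1

P(Y = 2) = 1/3.
Summing |X−Y|·P(x,y) over outcomes with Y = 2 gives 1/3.
E[|X − Y| | Y = 2] = (1/3) / (1/3) = 1.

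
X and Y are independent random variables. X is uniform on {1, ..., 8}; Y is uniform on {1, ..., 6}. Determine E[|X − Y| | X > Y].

83/27

P(X > Y) = 9/16.
Summing |X−Y|·P(x,y) over outcomes with X > Y gives 83/48.
E[|X − Y| | X > Y] = (83/48) / (9/16) = 83/27.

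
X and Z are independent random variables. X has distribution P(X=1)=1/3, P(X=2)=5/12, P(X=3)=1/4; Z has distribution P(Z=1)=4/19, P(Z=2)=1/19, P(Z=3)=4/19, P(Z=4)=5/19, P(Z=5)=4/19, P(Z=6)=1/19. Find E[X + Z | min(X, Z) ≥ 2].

P(min(X, Z) ≥ 2) = 10/19.
Summing (X+Z)·P(x,y) over outcomes with min(X, Z) ≥ 2 gives 255/76.
E[X + Z | min(X, Z) ≥ 2] = (255/76) / (10/19) = 51/8.

51/8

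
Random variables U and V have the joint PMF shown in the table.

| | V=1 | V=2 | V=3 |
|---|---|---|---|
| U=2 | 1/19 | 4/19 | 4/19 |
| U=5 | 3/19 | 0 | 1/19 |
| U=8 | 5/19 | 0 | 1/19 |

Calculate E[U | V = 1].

P(V = 1) = 9/19.
Σ U·P over the event = 2·(1/19) + 5·(3/19) + 8·(5/19) = 3.
E[U | V = 1] = (3) / (9/19) = 19/3.

19/3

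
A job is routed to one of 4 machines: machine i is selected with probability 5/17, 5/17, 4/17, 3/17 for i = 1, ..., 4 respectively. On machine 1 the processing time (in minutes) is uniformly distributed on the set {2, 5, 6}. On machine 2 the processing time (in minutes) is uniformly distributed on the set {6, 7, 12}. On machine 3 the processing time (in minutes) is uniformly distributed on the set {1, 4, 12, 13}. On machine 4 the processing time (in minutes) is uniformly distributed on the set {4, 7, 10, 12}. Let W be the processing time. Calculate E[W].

1417/204

E[W | machine 1] = (2+5+6)/3 = 13/3.
E[W | machine 2] = (6+7+12)/3 = 25/3.
E[W | machine 3] = (1+4+12+13)/4 = 15/2.
E[W | machine 4] = (4+7+10+12)/4 = 33/4.
By the law of total expectation,
E[W] = (5/17)·(13/3) + (5/17)·(25/3) + (4/17)·(15/2) + (3/17)·(33/4) = 1417/204.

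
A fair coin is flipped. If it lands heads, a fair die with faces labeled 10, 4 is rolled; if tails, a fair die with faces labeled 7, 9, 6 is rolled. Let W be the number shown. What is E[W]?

43/6

E[W | heads] = (10+4)/2 = 7.
E[W | tails] = (7+9+6)/3 = 22/3.
E[W] = (1/2)·(7) + (1/2)·(22/3) = 43/6.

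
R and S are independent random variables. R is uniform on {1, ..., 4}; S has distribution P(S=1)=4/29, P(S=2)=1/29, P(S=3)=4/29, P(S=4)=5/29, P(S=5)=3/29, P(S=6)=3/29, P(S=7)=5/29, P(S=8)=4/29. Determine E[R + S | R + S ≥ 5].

P(R + S ≥ 5) = 49/58.
Summing (R+S)·P(x,y) over outcomes with R + S ≥ 5 gives 27/4.
E[R + S | R + S ≥ 5] = (27/4) / (49/58) = 783/98.

783/98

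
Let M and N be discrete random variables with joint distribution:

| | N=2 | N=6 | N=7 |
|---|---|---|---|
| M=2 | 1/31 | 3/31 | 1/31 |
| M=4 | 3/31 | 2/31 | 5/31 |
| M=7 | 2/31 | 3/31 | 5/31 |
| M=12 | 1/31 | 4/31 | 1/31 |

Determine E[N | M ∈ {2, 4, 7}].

P(M ∈ {2, 4, 7}) = 25/31.
Summing N·P(M=x,N=y) over the conditioning event gives 137/31.
E[N | M ∈ {2, 4, 7}] = (137/31) / (25/31) = 137/25.

137/25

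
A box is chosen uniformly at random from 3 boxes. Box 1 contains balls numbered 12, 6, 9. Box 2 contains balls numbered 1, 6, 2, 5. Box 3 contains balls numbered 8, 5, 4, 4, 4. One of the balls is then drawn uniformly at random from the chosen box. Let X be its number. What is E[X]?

35/6

E[X | box 1] = (12+6+9)/3 = 9.
E[X | box 2] = (1+6+2+5)/4 = 7/2.
E[X | box 3] = (8+5+4+4+4)/5 = 5.
E[X] = (1/3)·(9) + (1/3)·(7/2) + (1/3)·(5) = 35/6.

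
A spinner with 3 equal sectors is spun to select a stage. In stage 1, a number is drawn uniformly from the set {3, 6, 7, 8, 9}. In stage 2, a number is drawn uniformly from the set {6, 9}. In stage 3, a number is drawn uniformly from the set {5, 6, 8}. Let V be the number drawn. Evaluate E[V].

613/90

E[V | stage 1] = (3+6+7+8+9)/5 = 33/5.
E[V | stage 2] = (6+9)/2 = 15/2.
E[V | stage 3] = (5+6+8)/3 = 19/3.
By the law of total expectation,
E[V] = (1/3)·(33/5) + (1/3)·(15/2) + (1/3)·(19/3) = 613/90.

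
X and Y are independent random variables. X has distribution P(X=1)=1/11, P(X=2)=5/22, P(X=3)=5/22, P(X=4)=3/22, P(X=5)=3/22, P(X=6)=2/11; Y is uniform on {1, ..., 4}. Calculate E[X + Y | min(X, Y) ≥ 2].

34/5

P(min(X, Y) ≥ 2) = 15/22.
Summing (X+Y)·P(x,y) over outcomes with min(X, Y) ≥ 2 gives 51/11.
E[X + Y | min(X, Y) ≥ 2] = (51/11) / (15/22) = 34/5.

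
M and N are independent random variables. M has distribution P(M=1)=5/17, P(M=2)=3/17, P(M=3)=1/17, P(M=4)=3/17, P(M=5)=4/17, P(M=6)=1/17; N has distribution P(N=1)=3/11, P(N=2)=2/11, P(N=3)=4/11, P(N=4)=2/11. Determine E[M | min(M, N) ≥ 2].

47/12

P(min(M, N) ≥ 2) = 96/187.
Summing M·P(x,y) over outcomes with min(M, N) ≥ 2 gives 376/187.
E[M | min(M, N) ≥ 2] = (376/187) / (96/187) = 47/12.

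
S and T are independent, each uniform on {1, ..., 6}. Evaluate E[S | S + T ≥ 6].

P(S + T ≥ 6) = 13/18.
Summing S·P(x,y) over outcomes with S + T ≥ 6 gives 53/18.
E[S | S + T ≥ 6] = (53/18) / (13/18) = 53/13.

53/13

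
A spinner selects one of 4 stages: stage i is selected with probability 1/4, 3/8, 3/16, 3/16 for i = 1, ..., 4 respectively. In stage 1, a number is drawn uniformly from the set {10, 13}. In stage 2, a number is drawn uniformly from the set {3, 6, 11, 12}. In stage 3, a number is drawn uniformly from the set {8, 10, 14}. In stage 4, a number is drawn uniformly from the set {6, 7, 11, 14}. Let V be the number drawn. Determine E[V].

E[V | stage 1] = (10+13)/2 = 23/2.
E[V | stage 2] = (3+6+11+12)/4 = 8.
E[V | stage 3] = (8+10+14)/3 = 32/3.
E[V | stage 4] = (6+7+11+14)/4 = 19/2.
By the law of total expectation,
E[V] = (1/4)·(23/2) + (3/8)·(8) + (3/16)·(32/3) + (3/16)·(19/2) = 309/32.

309/32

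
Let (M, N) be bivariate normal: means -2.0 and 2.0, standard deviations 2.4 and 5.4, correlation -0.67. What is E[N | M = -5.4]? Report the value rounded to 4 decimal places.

For a bivariate normal, E[N | M=x] = μ_N + ρ·(σ_N/σ_M)·(x − μ_M).
E[N | M=-5.4] = 2.0 + (-0.67)·(5.4/2.4)·(-5.4 − (-2.0)) = 2.0 + (-1.5075)·(-3.4) = 7.1255.

7.1255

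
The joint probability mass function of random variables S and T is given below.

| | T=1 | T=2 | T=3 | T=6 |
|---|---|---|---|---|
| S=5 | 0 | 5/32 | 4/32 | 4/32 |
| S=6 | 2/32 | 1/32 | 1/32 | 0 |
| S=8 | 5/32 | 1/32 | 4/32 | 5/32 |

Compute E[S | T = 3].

58/9

P(T = 3) = 9/32.
Σ S·P over the event = 5·(4/32) + 6·(1/32) + 8·(4/32) = 29/16.
E[S | T = 3] = (29/16) / (9/32) = 58/9.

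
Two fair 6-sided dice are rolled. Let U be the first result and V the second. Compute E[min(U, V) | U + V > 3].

P(U + V > 3) = 11/12.
Summing min(U,V)·P(x,y) over outcomes with U + V > 3 gives 22/9.
E[min(U, V) | U + V > 3] = (22/9) / (11/12) = 8/3.

8/3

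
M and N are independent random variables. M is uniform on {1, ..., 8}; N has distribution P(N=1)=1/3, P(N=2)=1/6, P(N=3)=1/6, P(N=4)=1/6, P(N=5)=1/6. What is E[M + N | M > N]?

63/8

P(M > N) = 2/3.
Summing (M+N)·P(x,y) over outcomes with M > N gives 21/4.
E[M + N | M > N] = (21/4) / (2/3) = 63/8.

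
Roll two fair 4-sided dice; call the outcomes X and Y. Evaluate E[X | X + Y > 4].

3

P(X + Y > 4) = 5/8.
Summing X·P(x,y) over outcomes with X + Y > 4 gives 15/8.
E[X | X + Y > 4] = (15/8) / (5/8) = 3.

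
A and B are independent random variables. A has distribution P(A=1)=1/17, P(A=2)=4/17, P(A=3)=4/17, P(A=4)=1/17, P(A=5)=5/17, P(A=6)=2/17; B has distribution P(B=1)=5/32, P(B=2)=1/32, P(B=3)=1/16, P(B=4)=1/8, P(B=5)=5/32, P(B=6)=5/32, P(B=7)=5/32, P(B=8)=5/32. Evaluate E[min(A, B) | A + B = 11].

P(A + B = 11) = 15/136.
Summing min(A,B)·P(x,y) over outcomes with A + B = 11 gives 15/32.
E[min(A, B) | A + B = 11] = (15/32) / (15/136) = 17/4.

17/4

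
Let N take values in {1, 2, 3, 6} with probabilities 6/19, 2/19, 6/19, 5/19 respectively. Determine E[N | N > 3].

P(N > 3) = 5/19.
Σ over the event: 6·5/19 = 30/19.
E[N | N > 3] = (30/19) / (5/19) = 6.

6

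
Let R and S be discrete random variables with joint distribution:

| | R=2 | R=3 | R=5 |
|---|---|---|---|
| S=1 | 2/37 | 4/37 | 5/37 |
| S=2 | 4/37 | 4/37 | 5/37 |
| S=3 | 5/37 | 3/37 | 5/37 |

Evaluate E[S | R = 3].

21/11

P(R = 3) = 11/37.
Summing S·P(R=x,S=y) over the conditioning event gives 21/37.
E[S | R = 3] = (21/37) / (11/37) = 21/11.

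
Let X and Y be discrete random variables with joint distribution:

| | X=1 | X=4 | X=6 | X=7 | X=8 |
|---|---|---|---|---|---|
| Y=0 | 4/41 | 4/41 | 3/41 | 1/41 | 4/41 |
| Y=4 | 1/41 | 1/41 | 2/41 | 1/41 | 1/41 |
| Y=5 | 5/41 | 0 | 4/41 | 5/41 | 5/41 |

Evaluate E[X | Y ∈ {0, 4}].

P(Y ∈ {0, 4}) = 22/41.
Summing X·P(X=x,Y=y) over the conditioning event gives 109/41.
E[X | Y ∈ {0, 4}] = (109/41) / (22/41) = 109/22.

109/22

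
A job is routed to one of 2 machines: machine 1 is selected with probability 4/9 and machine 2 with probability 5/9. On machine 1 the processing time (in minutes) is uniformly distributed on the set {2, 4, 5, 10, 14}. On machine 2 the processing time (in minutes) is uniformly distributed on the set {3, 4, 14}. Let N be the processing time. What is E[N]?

7

E[N | machine 1] = (2+4+5+10+14)/5 = 7.
E[N | machine 2] = (3+4+14)/3 = 7.
By the law of total expectation,
E[N] = (4/9)·(7) + (5/9)·(7) = 7.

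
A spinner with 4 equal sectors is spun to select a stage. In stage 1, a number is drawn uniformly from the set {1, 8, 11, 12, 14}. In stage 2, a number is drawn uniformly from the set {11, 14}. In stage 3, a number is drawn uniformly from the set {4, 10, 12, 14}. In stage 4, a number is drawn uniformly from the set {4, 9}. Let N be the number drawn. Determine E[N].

E[N | stage 1] = (1+8+11+12+14)/5 = 46/5.
E[N | stage 2] = (11+14)/2 = 25/2.
E[N | stage 3] = (4+10+12+14)/4 = 10.
E[N | stage 4] = (4+9)/2 = 13/2.
By the law of total expectation,
E[N] = (1/4)·(46/5) + (1/4)·(25/2) + (1/4)·(10) + (1/4)·(13/2) = 191/20.

191/20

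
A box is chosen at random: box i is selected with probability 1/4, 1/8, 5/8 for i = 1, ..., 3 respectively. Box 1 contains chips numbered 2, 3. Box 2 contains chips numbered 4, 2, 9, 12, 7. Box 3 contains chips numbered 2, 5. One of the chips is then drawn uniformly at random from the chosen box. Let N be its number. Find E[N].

293/80

E[N | box 1] = (2+3)/2 = 5/2.
E[N | box 2] = (4+2+9+12+7)/5 = 34/5.
E[N | box 3] = (2+5)/2 = 7/2.
E[N] = (1/4)·(5/2) + (1/8)·(34/5) + (5/8)·(7/2) = 293/80.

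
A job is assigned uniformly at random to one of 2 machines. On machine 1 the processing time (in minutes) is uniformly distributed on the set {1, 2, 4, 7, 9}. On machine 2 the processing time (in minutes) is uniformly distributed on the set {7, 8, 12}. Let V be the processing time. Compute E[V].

34/5

E[V | machine 1] = (1+2+4+7+9)/5 = 23/5.
E[V | machine 2] = (7+8+12)/3 = 9.
E[V] = (1/2)·(23/5) + (1/2)·(9) = 34/5.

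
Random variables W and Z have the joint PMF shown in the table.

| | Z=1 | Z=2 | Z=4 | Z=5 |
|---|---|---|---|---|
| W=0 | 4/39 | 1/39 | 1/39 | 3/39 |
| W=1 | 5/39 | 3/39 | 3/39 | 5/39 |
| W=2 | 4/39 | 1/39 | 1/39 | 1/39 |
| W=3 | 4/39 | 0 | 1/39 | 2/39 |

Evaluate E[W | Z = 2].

1

P(Z = 2) = 5/39.
Σ W·P over the event = 0·(1/39) + 1·(3/39) + 2·(1/39) = 5/39.
E[W | Z = 2] = (5/39) / (5/39) = 1.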